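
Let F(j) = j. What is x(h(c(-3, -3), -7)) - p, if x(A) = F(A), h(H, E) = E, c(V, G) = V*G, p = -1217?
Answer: 1210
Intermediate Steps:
c(V, G) = G*V
x(A) = A
x(h(c(-3, -3), -7)) - p = -7 - 1*(-1217) = -7 + 1217 = 1210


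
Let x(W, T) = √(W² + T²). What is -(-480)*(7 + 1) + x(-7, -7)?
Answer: 3840 + 7*√2 ≈ 3849.9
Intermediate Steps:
x(W, T) = √(T² + W²)
-(-480)*(7 + 1) + x(-7, -7) = -(-480)*(7 + 1) + √((-7)² + (-7)²) = -(-480)*8 + √(49 + 49) = -96*(-40) + √98 = 3840 + 7*√2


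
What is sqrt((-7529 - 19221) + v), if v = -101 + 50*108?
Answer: I*sqrt(21451) ≈ 146.46*I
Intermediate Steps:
v = 5299 (v = -101 + 5400 = 5299)
sqrt((-7529 - 19221) + v) = sqrt((-7529 - 19221) + 5299) = sqrt(-26750 + 5299) = sqrt(-21451) = I*sqrt(21451)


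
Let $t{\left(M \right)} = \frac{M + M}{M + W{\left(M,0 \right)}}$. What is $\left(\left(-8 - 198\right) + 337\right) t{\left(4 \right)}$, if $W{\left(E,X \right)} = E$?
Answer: $131$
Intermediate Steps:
$t{\left(M \right)} = 1$ ($t{\left(M \right)} = \frac{M + M}{M + M} = \frac{2 M}{2 M} = 2 M \frac{1}{2 M} = 1$)
$\left(\left(-8 - 198\right) + 337\right) t{\left(4 \right)} = \left(\left(-8 - 198\right) + 337\right) 1 = \left(-206 + 337\right) 1 = 131 \cdot 1 = 131$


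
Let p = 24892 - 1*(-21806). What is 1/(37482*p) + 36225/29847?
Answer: 21135288324649/17414077303764 ≈ 1.2137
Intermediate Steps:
p = 46698 (p = 24892 + 21806 = 46698)
1/(37482*p) + 36225/29847 = 1/(37482*46698) + 36225/29847 = (1/37482)*(1/46698) + 36225*(1/29847) = 1/1750334436 + 12075/9949 = 21135288324649/17414077303764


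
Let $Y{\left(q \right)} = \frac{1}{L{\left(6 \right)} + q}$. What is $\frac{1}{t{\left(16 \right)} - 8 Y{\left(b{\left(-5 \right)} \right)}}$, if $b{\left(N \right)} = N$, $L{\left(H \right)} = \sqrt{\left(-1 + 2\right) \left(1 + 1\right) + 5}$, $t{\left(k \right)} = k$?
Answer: $\frac{41}{744} - \frac{\sqrt{7}}{744} \approx 0.051551$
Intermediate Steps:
$L{\left(H \right)} = \sqrt{7}$ ($L{\left(H \right)} = \sqrt{1 \cdot 2 + 5} = \sqrt{2 + 5} = \sqrt{7}$)
$Y{\left(q \right)} = \frac{1}{q + \sqrt{7}}$ ($Y{\left(q \right)} = \frac{1}{\sqrt{7} + q} = \frac{1}{q + \sqrt{7}}$)
$\frac{1}{t{\left(16 \right)} - 8 Y{\left(b{\left(-5 \right)} \right)}} = \frac{1}{16 - \frac{8}{-5 + \sqrt{7}}}$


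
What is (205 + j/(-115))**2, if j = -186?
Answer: 564585121/13225 ≈ 42691.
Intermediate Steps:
(205 + j/(-115))**2 = (205 - 186/(-115))**2 = (205 - 186*(-1/115))**2 = (205 + 186/115)**2 = (23761/115)**2 = 564585121/13225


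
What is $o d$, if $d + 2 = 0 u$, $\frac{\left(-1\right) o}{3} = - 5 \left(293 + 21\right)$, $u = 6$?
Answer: $-9420$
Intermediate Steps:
$o = 4710$ ($o = - 3 \left(- 5 \left(293 + 21\right)\right) = - 3 \left(\left(-5\right) 314\right) = \left(-3\right) \left(-1570\right) = 4710$)
$d = -2$ ($d = -2 + 0 \cdot 6 = -2 + 0 = -2$)
$o d = 4710 \left(-2\right) = -9420$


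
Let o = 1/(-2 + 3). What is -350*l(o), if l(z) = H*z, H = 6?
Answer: -2100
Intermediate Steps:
o = 1 (o = 1/1 = 1)
l(z) = 6*z
-350*l(o) = -2100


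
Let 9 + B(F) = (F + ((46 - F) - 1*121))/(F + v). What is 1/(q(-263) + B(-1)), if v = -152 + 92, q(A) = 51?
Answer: 61/2637 ≈ 0.023132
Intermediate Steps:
v = -60
B(F) = -9 - 75/(-60 + F) (B(F) = -9 + (F + ((46 - F) - 1*121))/(F - 60) = -9 + (F + ((46 - F) - 121))/(-60 + F) = -9 + (F + (-75 - F))/(-60 + F) = -9 - 75/(-60 + F))
1/(q(-263) + B(-1)) = 1/(51 + 3*(155 - 3*(-1))/(-60 - 1)) = 1/(51 + 3*(155 + 3)/(-61)) = 1/(51 + 3*(-1/61)*158) = 1/(51 - 474/61) = 1/(2637/61) = 61/2637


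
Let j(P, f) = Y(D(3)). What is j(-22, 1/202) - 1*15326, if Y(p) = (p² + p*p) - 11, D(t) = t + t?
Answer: -15265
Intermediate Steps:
D(t) = 2*t
Y(p) = -11 + 2*p² (Y(p) = (p² + p²) - 11 = 2*p² - 11 = -11 + 2*p²)
j(P, f) = 61 (j(P, f) = -11 + 2*(2*3)² = -11 + 2*6² = -11 + 2*36 = -11 + 72 = 61)
j(-22, 1/202) - 1*15326 = 61 - 1*15326 = 61 - 15326 = -15265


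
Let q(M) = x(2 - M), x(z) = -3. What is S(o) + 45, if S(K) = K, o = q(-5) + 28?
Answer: 70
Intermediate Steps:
q(M) = -3
o = 25 (o = -3 + 28 = 25)
S(o) + 45 = 25 + 45 = 70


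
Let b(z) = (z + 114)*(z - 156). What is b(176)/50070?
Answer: 580/5007 ≈ 0.11584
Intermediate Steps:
b(z) = (-156 + z)*(114 + z) (b(z) = (114 + z)*(-156 + z) = (-156 + z)*(114 + z))
b(176)/50070 = (-17784 + 176² - 42*176)/50070 = (-17784 + 30976 - 7392)*(1/50070) = 5800*(1/50070) = 580/5007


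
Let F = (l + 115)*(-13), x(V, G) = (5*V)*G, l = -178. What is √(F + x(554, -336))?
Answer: I*√929901 ≈ 964.31*I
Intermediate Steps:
x(V, G) = 5*G*V
F = 819 (F = (-178 + 115)*(-13) = -63*(-13) = 819)
√(F + x(554, -336)) = √(819 + 5*(-336)*554) = √(819 - 930720) = √(-929901) = I*√929901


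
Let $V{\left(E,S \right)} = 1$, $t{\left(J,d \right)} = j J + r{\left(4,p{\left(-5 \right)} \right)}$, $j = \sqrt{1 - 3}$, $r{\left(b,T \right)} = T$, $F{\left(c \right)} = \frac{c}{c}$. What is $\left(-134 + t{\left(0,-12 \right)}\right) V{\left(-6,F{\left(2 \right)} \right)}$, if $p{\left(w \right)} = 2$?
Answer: $-132$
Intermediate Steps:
$F{\left(c \right)} = 1$
$j = i \sqrt{2}$ ($j = \sqrt{-2} = i \sqrt{2} \approx 1.4142 i$)
$t{\left(J,d \right)} = 2 + i J \sqrt{2}$ ($t{\left(J,d \right)} = i \sqrt{2} J + 2 = i J \sqrt{2} + 2 = 2 + i J \sqrt{2}$)
$\left(-134 + t{\left(0,-12 \right)}\right) V{\left(-6,F{\left(2 \right)} \right)} = \left(-134 + \left(2 + i 0 \sqrt{2}\right)\right) 1 = \left(-134 + \left(2 + 0\right)\right) 1 = \left(-134 + 2\right) 1 = \left(-132\right) 1 = -132$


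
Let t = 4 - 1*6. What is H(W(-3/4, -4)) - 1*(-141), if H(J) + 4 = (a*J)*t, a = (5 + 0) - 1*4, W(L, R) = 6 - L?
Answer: 247/2 ≈ 123.50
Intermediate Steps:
t = -2 (t = 4 - 6 = -2)
a = 1 (a = 5 - 4 = 1)
H(J) = -4 - 2*J (H(J) = -4 + (1*J)*(-2) = -4 + J*(-2) = -4 - 2*J)
H(W(-3/4, -4)) - 1*(-141) = (-4 - 2*(6 - (-3)/4)) - 1*(-141) = (-4 - 2*(6 - (-3)/4)) + 141 = (-4 - 2*(6 - 1*(-3/4))) + 141 = (-4 - 2*(6 + 3/4)) + 141 = (-4 - 2*27/4) + 141 = (-4 - 27/2) + 141 = -35/2 + 141 = 247/2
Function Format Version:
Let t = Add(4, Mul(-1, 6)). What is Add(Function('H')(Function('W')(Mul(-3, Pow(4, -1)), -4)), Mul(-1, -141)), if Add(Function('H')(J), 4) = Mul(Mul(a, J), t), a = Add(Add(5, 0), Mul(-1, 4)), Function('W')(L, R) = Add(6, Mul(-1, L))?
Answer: Rational(247, 2) ≈ 123.50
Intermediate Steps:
t = -2 (t = Add(4, -6) = -2)
a = 1 (a = Add(5, -4) = 1)
Function('H')(J) = Add(-4, Mul(-2, J)) (Function('H')(J) = Add(-4, Mul(Mul(1, J), -2)) = Add(-4, Mul(J, -2)) = Add(-4, Mul(-2, J)))
Add(Function('H')(Function('W')(Mul(-3, Pow(4, -1)), -4)), Mul(-1, -141)) = Add(Add(-4, Mul(-2, Add(6, Mul(-1, Mul(-3, Pow(4, -1)))))), Mul(-1, -141)) = Add(Add(-4, Mul(-2, Add(6, Mul(-1, Mul(-3, Rational(1, 4)))))), 141) = Add(Add(-4, Mul(-2, Add(6, Mul(-1, Rational(-3, 4))))), 141) = Add(Add(-4, Mul(-2, Add(6, Rational(3, 4)))), 141) = Add(Add(-4, Mul(-2, Rational(27, 4))), 141) = Add(Add(-4, Rational(-27, 2)), 141) = Add(Rational(-35, 2), 141) = Rational(247, 2)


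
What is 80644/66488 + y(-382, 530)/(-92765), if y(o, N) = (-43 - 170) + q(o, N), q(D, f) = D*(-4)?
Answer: 369675447/308387966 ≈ 1.1987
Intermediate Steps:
q(D, f) = -4*D
y(o, N) = -213 - 4*o (y(o, N) = (-43 - 170) - 4*o = -213 - 4*o)
80644/66488 + y(-382, 530)/(-92765) = 80644/66488 + (-213 - 4*(-382))/(-92765) = 80644*(1/66488) + (-213 + 1528)*(-1/92765) = 20161/16622 + 1315*(-1/92765) = 20161/16622 - 263/18553 = 369675447/308387966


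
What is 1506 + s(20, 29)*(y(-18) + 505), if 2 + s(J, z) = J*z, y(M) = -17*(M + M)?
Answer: 647132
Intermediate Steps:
y(M) = -34*M
s(J, z) = -2 + J*z
1506 + s(20, 29)*(y(-18) + 505) = 1506 + (-2 + 20*29)*(-34*(-18) + 505) = 1506 + (-2 + 580)*(612 + 505) = 1506 + 578*1117 = 1506 + 645626 = 647132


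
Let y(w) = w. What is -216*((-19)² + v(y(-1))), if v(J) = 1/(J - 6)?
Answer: -545616/7 ≈ -77945.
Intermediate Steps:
v(J) = 1/(-6 + J)
-216*((-19)² + v(y(-1))) = -216*((-19)² + 1/(-6 - 1)) = -216*(361 + 1/(-7)) = -216*(361 - ⅐) = -216*2526/7 = -545616/7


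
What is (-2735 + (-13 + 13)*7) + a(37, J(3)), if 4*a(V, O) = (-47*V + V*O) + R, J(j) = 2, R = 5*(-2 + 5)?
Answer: -6295/2 ≈ -3147.5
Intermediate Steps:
R = 15 (R = 5*3 = 15)
a(V, O) = 15/4 - 47*V/4 + O*V/4 (a(V, O) = ((-47*V + V*O) + 15)/4 = ((-47*V + O*V) + 15)/4 = (15 - 47*V + O*V)/4 = 15/4 - 47*V/4 + O*V/4)
(-2735 + (-13 + 13)*7) + a(37, J(3)) = (-2735 + (-13 + 13)*7) + (15/4 - 47/4*37 + (¼)*2*37) = (-2735 + 0*7) + (15/4 - 1739/4 + 37/2) = (-2735 + 0) - 825/2 = -2735 - 825/2 = -6295/2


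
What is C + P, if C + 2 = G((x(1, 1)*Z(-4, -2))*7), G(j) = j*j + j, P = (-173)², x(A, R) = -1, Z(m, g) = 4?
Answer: 30683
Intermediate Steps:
P = 29929
G(j) = j + j² (G(j) = j² + j = j + j²)
C = 754 (C = -2 + (-1*4*7)*(1 - 1*4*7) = -2 + (-4*7)*(1 - 4*7) = -2 - 28*(1 - 28) = -2 - 28*(-27) = -2 + 756 = 754)
C + P = 754 + 29929 = 30683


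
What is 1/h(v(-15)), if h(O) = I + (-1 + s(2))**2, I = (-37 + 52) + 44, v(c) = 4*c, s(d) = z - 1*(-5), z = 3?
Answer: 1/108 ≈ 0.0092593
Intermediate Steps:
s(d) = 8 (s(d) = 3 - 1*(-5) = 3 + 5 = 8)
I = 59 (I = 15 + 44 = 59)
h(O) = 108 (h(O) = 59 + (-1 + 8)**2 = 59 + 7**2 = 59 + 49 = 108)
1/h(v(-15)) = 1/108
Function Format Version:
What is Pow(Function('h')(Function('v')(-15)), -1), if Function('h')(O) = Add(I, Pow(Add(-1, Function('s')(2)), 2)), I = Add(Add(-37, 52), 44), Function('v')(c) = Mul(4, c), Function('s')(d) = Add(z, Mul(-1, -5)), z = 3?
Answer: Rational(1, 108) ≈ 0.0092593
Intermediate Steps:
Function('s')(d) = 8 (Function('s')(d) = Add(3, Mul(-1, -5)) = Add(3, 5) = 8)
I = 59 (I = Add(15, 44) = 59)
Function('h')(O) = 108 (Function('h')(O) = Add(59, Pow(Add(-1, 8), 2)) = Add(59, Pow(7, 2)) = Add(59, 49) = 108)
Pow(Function('h')(Function('v')(-15)), -1) = Pow(108, -1) = Rational(1, 108)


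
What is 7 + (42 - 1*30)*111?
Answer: 1339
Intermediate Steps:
7 + (42 - 1*30)*111 = 7 + (42 - 30)*111 = 7 + 12*111 = 7 + 1332 = 1339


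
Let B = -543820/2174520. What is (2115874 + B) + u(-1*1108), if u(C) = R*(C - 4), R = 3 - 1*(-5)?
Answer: 229083262837/108726 ≈ 2.1070e+6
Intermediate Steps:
R = 8 (R = 3 + 5 = 8)
u(C) = -32 + 8*C (u(C) = 8*(C - 4) = 8*(-4 + C) = -32 + 8*C)
B = -27191/108726 (B = -543820*1/2174520 = -27191/108726 ≈ -0.25009)
(2115874 + B) + u(-1*1108) = (2115874 - 27191/108726) + (-32 + 8*(-1*1108)) = 230050489333/108726 + (-32 + 8*(-1108)) = 230050489333/108726 + (-32 - 8864) = 230050489333/108726 - 8896 = 229083262837/108726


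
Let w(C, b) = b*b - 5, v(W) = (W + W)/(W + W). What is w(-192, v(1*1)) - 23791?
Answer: -23795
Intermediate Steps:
v(W) = 1 (v(W) = (2*W)/((2*W)) = (2*W)*(1/(2*W)) = 1)
w(C, b) = -5 + b² (w(C, b) = b² - 5 = -5 + b²)
w(-192, v(1*1)) - 23791 = (-5 + 1²) - 23791 = (-5 + 1) - 23791 = -4 - 23791 = -23795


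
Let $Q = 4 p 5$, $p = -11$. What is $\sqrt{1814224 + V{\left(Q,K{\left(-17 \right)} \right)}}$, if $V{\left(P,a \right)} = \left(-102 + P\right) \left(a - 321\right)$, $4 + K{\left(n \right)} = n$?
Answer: $2 \sqrt{481087} \approx 1387.2$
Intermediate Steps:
$K{\left(n \right)} = -4 + n$
$Q = -220$ ($Q = 4 \left(-11\right) 5 = \left(-44\right) 5 = -220$)
$V{\left(P,a \right)} = \left(-321 + a\right) \left(-102 + P\right)$ ($V{\left(P,a \right)} = \left(-102 + P\right) \left(-321 + a\right) = \left(-321 + a\right) \left(-102 + P\right)$)
$\sqrt{1814224 + V{\left(Q,K{\left(-17 \right)} \right)}} = \sqrt{1814224 - \left(-103362 + 322 \left(-4 - 17\right)\right)} = \sqrt{1814224 + \left(32742 + 70620 - -2142 - -4620\right)} = \sqrt{1814224 + \left(32742 + 70620 + 2142 + 4620\right)} = \sqrt{1814224 + 110124} = \sqrt{1924348} = 2 \sqrt{481087}$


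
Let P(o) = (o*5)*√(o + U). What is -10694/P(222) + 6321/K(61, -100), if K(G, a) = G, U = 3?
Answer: 52296158/507825 ≈ 102.98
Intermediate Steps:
P(o) = 5*o*√(3 + o) (P(o) = (o*5)*√(o + 3) = (5*o)*√(3 + o) = 5*o*√(3 + o))
-10694/P(222) + 6321/K(61, -100) = -10694*1/(1110*√(3 + 222)) + 6321/61 = -10694/(5*222*√225) + 6321*(1/61) = -10694/(5*222*15) + 6321/61 = -10694/16650 + 6321/61 = -10694*1/16650 + 6321/61 = -5347/8325 + 6321/61 = 52296158/507825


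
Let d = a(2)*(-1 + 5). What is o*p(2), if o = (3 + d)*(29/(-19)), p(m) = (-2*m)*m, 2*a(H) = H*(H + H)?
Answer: 232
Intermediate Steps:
a(H) = H**2 (a(H) = (H*(H + H))/2 = (H*(2*H))/2 = (2*H**2)/2 = H**2)
d = 16 (d = 2**2*(-1 + 5) = 4*4 = 16)
p(m) = -2*m**2
o = -29 (o = (3 + 16)*(29/(-19)) = 19*(29*(-1/19)) = 19*(-29/19) = -29)
o*p(2) = -(-58)*2**2 = -(-58)*4 = -29*(-8) = 232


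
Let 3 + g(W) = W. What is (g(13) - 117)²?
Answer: 11449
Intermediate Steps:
g(W) = -3 + W
(g(13) - 117)² = ((-3 + 13) - 117)² = (10 - 117)² = (-107)² = 11449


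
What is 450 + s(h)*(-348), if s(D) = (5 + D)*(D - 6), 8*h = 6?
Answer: 43821/4 ≈ 10955.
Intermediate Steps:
h = 3/4 (h = (1/8)*6 = 3/4 ≈ 0.75000)
s(D) = (-6 + D)*(5 + D) (s(D) = (5 + D)*(-6 + D) = (-6 + D)*(5 + D))
450 + s(h)*(-348) = 450 + (-30 + (3/4)**2 - 1*3/4)*(-348) = 450 + (-30 + 9/16 - 3/4)*(-348) = 450 - 483/16*(-348) = 450 + 42021/4 = 43821/4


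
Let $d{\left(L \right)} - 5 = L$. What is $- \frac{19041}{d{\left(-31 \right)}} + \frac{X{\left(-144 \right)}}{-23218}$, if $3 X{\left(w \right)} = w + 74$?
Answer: $\frac{51010909}{69654} \approx 732.35$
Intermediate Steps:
$d{\left(L \right)} = 5 + L$
$X{\left(w \right)} = \frac{74}{3} + \frac{w}{3}$ ($X{\left(w \right)} = \frac{w + 74}{3} = \frac{74 + w}{3} = \frac{74}{3} + \frac{w}{3}$)
$- \frac{19041}{d{\left(-31 \right)}} + \frac{X{\left(-144 \right)}}{-23218} = - \frac{19041}{5 - 31} + \frac{\frac{74}{3} + \frac{1}{3} \left(-144\right)}{-23218} = - \frac{19041}{-26} + \left(\frac{74}{3} - 48\right) \left(- \frac{1}{23218}\right) = \left(-19041\right) \left(- \frac{1}{26}\right) - - \frac{35}{34827} = \frac{19041}{26} + \frac{35}{34827} = \frac{51010909}{69654}$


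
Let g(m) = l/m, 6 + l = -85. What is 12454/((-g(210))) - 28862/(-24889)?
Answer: 715338722/24889 ≈ 28741.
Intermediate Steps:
l = -91 (l = -6 - 85 = -91)
g(m) = -91/m
12454/((-g(210))) - 28862/(-24889) = 12454/((-(-91)/210)) - 28862/(-24889) = 12454/((-(-91)/210)) - 28862*(-1/24889) = 12454/((-1*(-13/30))) + 28862/24889 = 12454/(13/30) + 28862/24889 = 12454*(30/13) + 28862/24889 = 28740 + 28862/24889 = 715338722/24889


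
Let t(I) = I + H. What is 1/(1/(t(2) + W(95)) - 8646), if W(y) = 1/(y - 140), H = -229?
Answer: -10216/88327581 ≈ -0.00011566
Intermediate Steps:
W(y) = 1/(-140 + y)
t(I) = -229 + I (t(I) = I - 229 = -229 + I)
1/(1/(t(2) + W(95)) - 8646) = 1/(1/((-229 + 2) + 1/(-140 + 95)) - 8646) = 1/(1/(-227 + 1/(-45)) - 8646) = 1/(1/(-227 - 1/45) - 8646) = 1/(1/(-10216/45) - 8646) = 1/(-45/10216 - 8646) = 1/(-88327581/10216) = -10216/88327581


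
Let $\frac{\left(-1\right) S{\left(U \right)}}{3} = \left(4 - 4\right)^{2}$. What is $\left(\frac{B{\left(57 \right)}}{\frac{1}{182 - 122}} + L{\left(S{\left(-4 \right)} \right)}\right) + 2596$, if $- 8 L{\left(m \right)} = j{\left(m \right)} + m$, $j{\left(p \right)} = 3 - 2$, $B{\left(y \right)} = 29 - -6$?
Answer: $\frac{37567}{8} \approx 4695.9$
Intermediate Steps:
$B{\left(y \right)} = 35$ ($B{\left(y \right)} = 29 + 6 = 35$)
$j{\left(p \right)} = 1$
$S{\left(U \right)} = 0$ ($S{\left(U \right)} = - 3 \left(4 - 4\right)^{2} = - 3 \cdot 0^{2} = \left(-3\right) 0 = 0$)
$L{\left(m \right)} = - \frac{1}{8} - \frac{m}{8}$ ($L{\left(m \right)} = - \frac{1 + m}{8} = - \frac{1}{8} - \frac{m}{8}$)
$\left(\frac{B{\left(57 \right)}}{\frac{1}{182 - 122}} + L{\left(S{\left(-4 \right)} \right)}\right) + 2596 = \left(\frac{35}{\frac{1}{182 - 122}} - \frac{1}{8}\right) + 2596 = \left(\frac{35}{\frac{1}{60}} + \left(- \frac{1}{8} + 0\right)\right) + 2596 = \left(35 \frac{1}{\frac{1}{60}} - \frac{1}{8}\right) + 2596 = \left(35 \cdot 60 - \frac{1}{8}\right) + 2596 = \left(2100 - \frac{1}{8}\right) + 2596 = \frac{16799}{8} + 2596 = \frac{37567}{8}$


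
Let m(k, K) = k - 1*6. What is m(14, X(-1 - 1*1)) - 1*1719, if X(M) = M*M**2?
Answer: -1711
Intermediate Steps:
X(M) = M**3
m(k, K) = -6 + k (m(k, K) = k - 6 = -6 + k)
m(14, X(-1 - 1*1)) - 1*1719 = (-6 + 14) - 1*1719 = 8 - 1719 = -1711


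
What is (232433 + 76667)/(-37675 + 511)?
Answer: -77275/9291 ≈ -8.3172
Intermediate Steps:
(232433 + 76667)/(-37675 + 511) = 309100/(-37164) = 309100*(-1/37164) = -77275/9291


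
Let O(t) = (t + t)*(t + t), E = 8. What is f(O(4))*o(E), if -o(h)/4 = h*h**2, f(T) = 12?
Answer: -24576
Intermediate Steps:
O(t) = 4*t**2 (O(t) = (2*t)*(2*t) = 4*t**2)
o(h) = -4*h**3 (o(h) = -4*h*h**2 = -4*h**3)
f(O(4))*o(E) = 12*(-4*8**3) = 12*(-4*512) = 12*(-2048) = -24576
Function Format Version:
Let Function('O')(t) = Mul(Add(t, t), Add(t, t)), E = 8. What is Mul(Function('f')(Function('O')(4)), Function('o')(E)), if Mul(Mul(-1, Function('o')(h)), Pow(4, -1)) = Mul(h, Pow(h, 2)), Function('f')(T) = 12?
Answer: -24576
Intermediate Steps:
Function('O')(t) = Mul(4, Pow(t, 2)) (Function('O')(t) = Mul(Mul(2, t), Mul(2, t)) = Mul(4, Pow(t, 2)))
Function('o')(h) = Mul(-4, Pow(h, 3)) (Function('o')(h) = Mul(-4, Mul(h, Pow(h, 2))) = Mul(-4, Pow(h, 3)))
Mul(Function('f')(Function('O')(4)), Function('o')(E)) = Mul(12, Mul(-4, Pow(8, 3))) = Mul(12, Mul(-4, 512)) = Mul(12, -2048) = -24576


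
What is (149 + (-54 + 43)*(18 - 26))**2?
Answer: 56169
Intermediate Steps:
(149 + (-54 + 43)*(18 - 26))**2 = (149 - 11*(-8))**2 = (149 + 88)**2 = 237**2 = 56169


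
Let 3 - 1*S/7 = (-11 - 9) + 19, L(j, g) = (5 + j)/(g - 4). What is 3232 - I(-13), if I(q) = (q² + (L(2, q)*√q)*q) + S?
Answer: 3035 - 91*I*√13/17 ≈ 3035.0 - 19.3*I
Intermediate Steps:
L(j, g) = (5 + j)/(-4 + g)
S = 28 (S = 21 - 7*((-11 - 9) + 19) = 21 - 7*(-20 + 19) = 21 - 7*(-1) = 21 + 7 = 28)
I(q) = 28 + q² + 7*q^(3/2)/(-4 + q) (I(q) = (q² + (((5 + 2)/(-4 + q))*√q)*q) + 28 = (q² + ((7/(-4 + q))*√q)*q) + 28 = (q² + (7*√q/(-4 + q))*q) + 28 = (q² + 7*q^(3/2)/(-4 + q)) + 28 = 28 + q² + 7*q^(3/2)/(-4 + q))
3232 - I(-13) = 3232 - (7*(-13)^(3/2) + (-4 - 13)*(28 + (-13)²))/(-4 - 13) = 3232 - (7*(-13*I*√13) - 17*(28 + 169))/(-17) = 3232 - (-1)*(-91*I*√13 - 17*197)/17 = 3232 - (-1)*(-91*I*√13 - 3349)/17 = 3232 - (-1)*(-3349 - 91*I*√13)/17 = 3232 - (197 + 91*I*√13/17) = 3232 + (-197 - 91*I*√13/17) = 3035 - 91*I*√13/17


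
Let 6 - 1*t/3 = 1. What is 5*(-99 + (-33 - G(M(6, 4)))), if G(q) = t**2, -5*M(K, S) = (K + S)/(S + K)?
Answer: -1785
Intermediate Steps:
t = 15 (t = 18 - 3*1 = 18 - 3 = 15)
M(K, S) = -1/5 (M(K, S) = -(K + S)/(5*(S + K)) = -(K + S)/(5*(K + S)) = -1/5*1 = -1/5)
G(q) = 225 (G(q) = 15**2 = 225)
5*(-99 + (-33 - G(M(6, 4)))) = 5*(-99 + (-33 - 1*225)) = 5*(-99 + (-33 - 225)) = 5*(-99 - 258) = 5*(-357) = -1785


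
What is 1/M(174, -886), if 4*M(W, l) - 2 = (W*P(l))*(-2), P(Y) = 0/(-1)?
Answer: 2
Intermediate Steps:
P(Y) = 0 (P(Y) = 0*(-1) = 0)
M(W, l) = 1/2 (M(W, l) = 1/2 + ((W*0)*(-2))/4 = 1/2 + (0*(-2))/4 = 1/2 + (1/4)*0 = 1/2 + 0 = 1/2)
1/M(174, -886) = 1/(1/2) = 2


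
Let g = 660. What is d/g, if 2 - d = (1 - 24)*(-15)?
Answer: -343/660 ≈ -0.51970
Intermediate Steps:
d = -343 (d = 2 - (1 - 24)*(-15) = 2 - (-23)*(-15) = 2 - 1*345 = 2 - 345 = -343)
d/g = -343/660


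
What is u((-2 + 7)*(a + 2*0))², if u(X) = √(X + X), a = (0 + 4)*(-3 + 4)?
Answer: 40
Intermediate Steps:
a = 4 (a = 4*1 = 4)
u(X) = √2*√X (u(X) = √(2*X) = √2*√X)
u((-2 + 7)*(a + 2*0))² = (√2*√((-2 + 7)*(4 + 2*0)))² = (√2*√(5*(4 + 0)))² = (√2*√(5*4))² = (√2*√20)² = (√2*(2*√5))² = (2*√10)² = 40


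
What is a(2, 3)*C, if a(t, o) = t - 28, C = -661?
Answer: 17186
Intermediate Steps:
a(t, o) = -28 + t
a(2, 3)*C = (-28 + 2)*(-661) = -26*(-661) = 17186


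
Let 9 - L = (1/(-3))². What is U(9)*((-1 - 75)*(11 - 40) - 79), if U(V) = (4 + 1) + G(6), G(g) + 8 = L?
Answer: 112625/9 ≈ 12514.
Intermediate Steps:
L = 80/9 (L = 9 - (1/(-3))² = 9 - (-⅓)² = 9 - 1*⅑ = 9 - ⅑ = 80/9 ≈ 8.8889)
G(g) = 8/9 (G(g) = -8 + 80/9 = 8/9)
U(V) = 53/9 (U(V) = (4 + 1) + 8/9 = 5 + 8/9 = 53/9)
U(9)*((-1 - 75)*(11 - 40) - 79) = 53*((-1 - 75)*(11 - 40) - 79)/9 = 53*(-76*(-29) - 79)/9 = 53*(2204 - 79)/9 = (53/9)*2125 = 112625/9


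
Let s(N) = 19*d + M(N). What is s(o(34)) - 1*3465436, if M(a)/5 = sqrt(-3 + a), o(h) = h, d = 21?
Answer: -3465037 + 5*sqrt(31) ≈ -3.4650e+6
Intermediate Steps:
M(a) = 5*sqrt(-3 + a)
s(N) = 399 + 5*sqrt(-3 + N) (s(N) = 19*21 + 5*sqrt(-3 + N) = 399 + 5*sqrt(-3 + N))
s(o(34)) - 1*3465436 = (399 + 5*sqrt(-3 + 34)) - 1*3465436 = (399 + 5*sqrt(31)) - 3465436 = -3465037 + 5*sqrt(31)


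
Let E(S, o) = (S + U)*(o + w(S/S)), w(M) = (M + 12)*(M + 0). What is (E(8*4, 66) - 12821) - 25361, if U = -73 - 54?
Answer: -45687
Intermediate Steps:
w(M) = M*(12 + M) (w(M) = (12 + M)*M = M*(12 + M))
U = -127
E(S, o) = (-127 + S)*(13 + o) (E(S, o) = (S - 127)*(o + (S/S)*(12 + S/S)) = (-127 + S)*(o + 1*(12 + 1)) = (-127 + S)*(o + 1*13) = (-127 + S)*(o + 13) = (-127 + S)*(13 + o))
(E(8*4, 66) - 12821) - 25361 = ((-1651 - 127*66 + 13*(8*4) + (8*4)*66) - 12821) - 25361 = ((-1651 - 8382 + 13*32 + 32*66) - 12821) - 25361 = ((-1651 - 8382 + 416 + 2112) - 12821) - 25361 = (-7505 - 12821) - 25361 = -20326 - 25361 = -45687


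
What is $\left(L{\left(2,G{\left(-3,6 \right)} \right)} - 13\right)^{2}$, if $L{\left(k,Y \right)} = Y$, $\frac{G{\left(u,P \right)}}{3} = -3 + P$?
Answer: $16$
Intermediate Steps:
$G{\left(u,P \right)} = -9 + 3 P$ ($G{\left(u,P \right)} = 3 \left(-3 + P\right) = -9 + 3 P$)
$\left(L{\left(2,G{\left(-3,6 \right)} \right)} - 13\right)^{2} = \left(\left(-9 + 3 \cdot 6\right) - 13\right)^{2} = \left(\left(-9 + 18\right) - 13\right)^{2} = \left(9 - 13\right)^{2} = \left(-4\right)^{2} = 16$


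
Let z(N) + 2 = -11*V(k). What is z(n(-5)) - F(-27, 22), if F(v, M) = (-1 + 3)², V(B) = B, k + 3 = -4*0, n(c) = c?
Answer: 27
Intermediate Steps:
k = -3 (k = -3 - 4*0 = -3 + 0 = -3)
z(N) = 31 (z(N) = -2 - 11*(-3) = -2 + 33 = 31)
F(v, M) = 4 (F(v, M) = 2² = 4)
z(n(-5)) - F(-27, 22) = 31 - 1*4 = 31 - 4 = 27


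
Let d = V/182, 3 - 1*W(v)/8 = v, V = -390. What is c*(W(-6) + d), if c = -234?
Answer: -114426/7 ≈ -16347.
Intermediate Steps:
W(v) = 24 - 8*v
d = -15/7 (d = -390/182 = -390*1/182 = -15/7 ≈ -2.1429)
c*(W(-6) + d) = -234*((24 - 8*(-6)) - 15/7) = -234*((24 + 48) - 15/7) = -234*(72 - 15/7) = -234*489/7 = -114426/7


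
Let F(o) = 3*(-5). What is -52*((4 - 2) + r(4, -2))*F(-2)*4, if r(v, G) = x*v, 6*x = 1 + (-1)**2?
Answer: 10400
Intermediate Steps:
F(o) = -15
x = 1/3 (x = (1 + (-1)**2)/6 = (1 + 1)/6 = (1/6)*2 = 1/3 ≈ 0.33333)
r(v, G) = v/3
-52*((4 - 2) + r(4, -2))*F(-2)*4 = -52*((4 - 2) + (1/3)*4)*(-15)*4 = -52*(2 + 4/3)*(-15)*4 = -52*(10/3)*(-15)*4 = -(-2600)*4 = -52*(-200) = 10400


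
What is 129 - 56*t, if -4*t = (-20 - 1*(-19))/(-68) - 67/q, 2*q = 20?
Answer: 6019/170 ≈ 35.406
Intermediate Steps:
q = 10 (q = (1/2)*20 = 10)
t = 2273/1360 (t = -((-20 - 1*(-19))/(-68) - 67/10)/4 = -((-20 + 19)*(-1/68) - 67*1/10)/4 = -(-1*(-1/68) - 67/10)/4 = -(1/68 - 67/10)/4 = -1/4*(-2273/340) = 2273/1360 ≈ 1.6713)
129 - 56*t = 129 - 56*2273/1360 = 129 - 15911/170 = 6019/170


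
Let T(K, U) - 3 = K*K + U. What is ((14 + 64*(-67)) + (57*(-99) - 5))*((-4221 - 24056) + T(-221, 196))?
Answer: -206010486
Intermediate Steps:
T(K, U) = 3 + U + K² (T(K, U) = 3 + (K*K + U) = 3 + (K² + U) = 3 + (U + K²) = 3 + U + K²)
((14 + 64*(-67)) + (57*(-99) - 5))*((-4221 - 24056) + T(-221, 196)) = ((14 + 64*(-67)) + (57*(-99) - 5))*((-4221 - 24056) + (3 + 196 + (-221)²)) = ((14 - 4288) + (-5643 - 5))*(-28277 + (3 + 196 + 48841)) = (-4274 - 5648)*(-28277 + 49040) = -9922*20763 = -206010486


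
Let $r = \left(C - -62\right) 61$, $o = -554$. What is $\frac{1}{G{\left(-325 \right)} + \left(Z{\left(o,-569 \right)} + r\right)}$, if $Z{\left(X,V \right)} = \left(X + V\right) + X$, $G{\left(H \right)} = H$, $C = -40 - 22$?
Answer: $- \frac{1}{2002} \approx -0.0004995$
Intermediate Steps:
$C = -62$
$Z{\left(X,V \right)} = V + 2 X$ ($Z{\left(X,V \right)} = \left(V + X\right) + X = V + 2 X$)
$r = 0$ ($r = \left(-62 - -62\right) 61 = \left(-62 + \left(-99 + 161\right)\right) 61 = \left(-62 + 62\right) 61 = 0 \cdot 61 = 0$)
$\frac{1}{G{\left(-325 \right)} + \left(Z{\left(o,-569 \right)} + r\right)} = \frac{1}{-325 + \left(\left(-569 + 2 \left(-554\right)\right) + 0\right)} = \frac{1}{-325 + \left(\left(-569 - 1108\right) + 0\right)} = \frac{1}{-325 + \left(-1677 + 0\right)} = \frac{1}{-325 - 1677} = \frac{1}{-2002} = - \frac{1}{2002}$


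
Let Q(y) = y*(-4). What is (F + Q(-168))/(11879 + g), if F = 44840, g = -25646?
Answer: -45512/13767 ≈ -3.3059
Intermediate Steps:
Q(y) = -4*y
(F + Q(-168))/(11879 + g) = (44840 - 4*(-168))/(11879 - 25646) = (44840 + 672)/(-13767) = 45512*(-1/13767) = -45512/13767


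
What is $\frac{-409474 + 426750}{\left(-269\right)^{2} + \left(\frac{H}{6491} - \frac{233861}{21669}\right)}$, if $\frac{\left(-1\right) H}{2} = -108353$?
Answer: $\frac{1214964751602}{5090502102241} \approx 0.23867$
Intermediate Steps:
$H = 216706$ ($H = \left(-2\right) \left(-108353\right) = 216706$)
$\frac{-409474 + 426750}{\left(-269\right)^{2} + \left(\frac{H}{6491} - \frac{233861}{21669}\right)} = \frac{-409474 + 426750}{\left(-269\right)^{2} + \left(\frac{216706}{6491} - \frac{233861}{21669}\right)} = \frac{17276}{72361 + \left(216706 \cdot \frac{1}{6491} - \frac{233861}{21669}\right)} = \frac{17276}{72361 + \left(\frac{216706}{6491} - \frac{233861}{21669}\right)} = \frac{17276}{72361 + \frac{3177810563}{140653479}} = \frac{17276}{\frac{10181004204482}{140653479}} = 17276 \cdot \frac{140653479}{10181004204482} = \frac{1214964751602}{5090502102241}$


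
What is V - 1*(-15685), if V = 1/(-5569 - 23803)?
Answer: 460699819/29372 ≈ 15685.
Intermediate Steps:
V = -1/29372 (V = 1/(-29372) = -1/29372 ≈ -3.4046e-5)
V - 1*(-15685) = -1/29372 - 1*(-15685) = -1/29372 + 15685 = 460699819/29372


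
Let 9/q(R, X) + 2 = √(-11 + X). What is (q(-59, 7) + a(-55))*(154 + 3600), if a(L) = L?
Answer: -429833/2 - 16893*I/2 ≈ -2.1492e+5 - 8446.5*I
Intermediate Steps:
q(R, X) = 9/(-2 + √(-11 + X))
(q(-59, 7) + a(-55))*(154 + 3600) = (9/(-2 + √(-11 + 7)) - 55)*(154 + 3600) = (9/(-2 + √(-4)) - 55)*3754 = (9/(-2 + 2*I) - 55)*3754 = (9*((-2 - 2*I)/8) - 55)*3754 = (9*(-2 - 2*I)/8 - 55)*3754 = (-55 + 9*(-2 - 2*I)/8)*3754 = -206470 + 16893*(-2 - 2*I)/4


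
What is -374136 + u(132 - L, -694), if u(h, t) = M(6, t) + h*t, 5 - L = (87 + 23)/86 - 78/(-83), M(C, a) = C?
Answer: -1655330278/3569 ≈ -4.6381e+5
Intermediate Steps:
L = 9926/3569 (L = 5 - ((87 + 23)/86 - 78/(-83)) = 5 - (110*(1/86) - 78*(-1/83)) = 5 - (55/43 + 78/83) = 5 - 1*7919/3569 = 5 - 7919/3569 = 9926/3569 ≈ 2.7812)
u(h, t) = 6 + h*t
-374136 + u(132 - L, -694) = -374136 + (6 + (132 - 1*9926/3569)*(-694)) = -374136 + (6 + (132 - 9926/3569)*(-694)) = -374136 + (6 + (461182/3569)*(-694)) = -374136 + (6 - 320060308/3569) = -374136 - 320038894/3569 = -1655330278/3569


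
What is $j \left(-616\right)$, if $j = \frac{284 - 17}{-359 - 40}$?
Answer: $\frac{7832}{19} \approx 412.21$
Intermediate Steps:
$j = - \frac{89}{133}$ ($j = \frac{267}{-399} = 267 \left(- \frac{1}{399}\right) = - \frac{89}{133} \approx -0.66917$)
$j \left(-616\right) = \left(- \frac{89}{133}\right) \left(-616\right) = \frac{7832}{19}$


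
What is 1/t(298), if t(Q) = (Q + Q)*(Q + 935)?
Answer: 1/734868 ≈ 1.3608e-6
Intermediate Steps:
t(Q) = 2*Q*(935 + Q) (t(Q) = (2*Q)*(935 + Q) = 2*Q*(935 + Q))
1/t(298) = 1/(2*298*(935 + 298)) = 1/(2*298*1233) = 1/734868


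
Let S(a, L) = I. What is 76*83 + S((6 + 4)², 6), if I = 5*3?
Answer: 6323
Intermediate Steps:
I = 15
S(a, L) = 15
76*83 + S((6 + 4)², 6) = 76*83 + 15 = 6308 + 15 = 6323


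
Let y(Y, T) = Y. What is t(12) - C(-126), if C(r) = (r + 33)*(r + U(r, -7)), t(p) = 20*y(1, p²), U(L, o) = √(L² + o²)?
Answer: -11698 + 3255*√13 ≈ 38.069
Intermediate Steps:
t(p) = 20 (t(p) = 20*1 = 20)
C(r) = (33 + r)*(r + √(49 + r²)) (C(r) = (r + 33)*(r + √(r² + (-7)²)) = (33 + r)*(r + √(r² + 49)) = (33 + r)*(r + √(49 + r²)))
t(12) - C(-126) = 20 - ((-126)² + 33*(-126) + 33*√(49 + (-126)²) - 126*√(49 + (-126)²)) = 20 - (15876 - 4158 + 33*√(49 + 15876) - 126*√(49 + 15876)) = 20 - (15876 - 4158 + 33*√15925 - 4410*√13) = 20 - (15876 - 4158 + 33*(35*√13) - 4410*√13) = 20 - (15876 - 4158 + 1155*√13 - 4410*√13) = 20 - (11718 - 3255*√13) = 20 + (-11718 + 3255*√13) = -11698 + 3255*√13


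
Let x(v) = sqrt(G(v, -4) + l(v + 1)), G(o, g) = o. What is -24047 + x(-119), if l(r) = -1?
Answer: -24047 + 2*I*sqrt(30) ≈ -24047.0 + 10.954*I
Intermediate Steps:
x(v) = sqrt(-1 + v) (x(v) = sqrt(v - 1) = sqrt(-1 + v))
-24047 + x(-119) = -24047 + sqrt(-1 - 119) = -24047 + sqrt(-120) = -24047 + 2*I*sqrt(30)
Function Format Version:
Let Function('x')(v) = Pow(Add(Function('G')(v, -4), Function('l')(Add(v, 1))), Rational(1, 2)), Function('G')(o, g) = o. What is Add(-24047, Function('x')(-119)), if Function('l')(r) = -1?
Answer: Add(-24047, Mul(2, I, Pow(30, Rational(1, 2)))) ≈ Add(-24047., Mul(10.954, I))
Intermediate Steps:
Function('x')(v) = Pow(Add(-1, v), Rational(1, 2)) (Function('x')(v) = Pow(Add(v, -1), Rational(1, 2)) = Pow(Add(-1, v), Rational(1, 2)))
Add(-24047, Function('x')(-119)) = Add(-24047, Pow(Add(-1, -119), Rational(1, 2))) = Add(-24047, Pow(-120, Rational(1, 2))) = Add(-24047, Mul(2, I, Pow(30, Rational(1, 2))))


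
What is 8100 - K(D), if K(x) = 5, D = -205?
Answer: 8095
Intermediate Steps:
8100 - K(D) = 8100 - 1*5 = 8100 - 5 = 8095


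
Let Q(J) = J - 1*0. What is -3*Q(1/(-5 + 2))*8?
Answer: 8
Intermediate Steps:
Q(J) = J (Q(J) = J + 0 = J)
-3*Q(1/(-5 + 2))*8 = -3*8/(-5 + 2) = -3*8/(-3) = -(-1)*8 = -3*(-8/3) = 8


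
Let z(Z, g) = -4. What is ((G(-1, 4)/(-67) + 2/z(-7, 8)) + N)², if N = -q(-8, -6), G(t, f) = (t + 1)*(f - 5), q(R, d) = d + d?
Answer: 529/4 ≈ 132.25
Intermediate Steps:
q(R, d) = 2*d
G(t, f) = (1 + t)*(-5 + f)
N = 12 (N = -2*(-6) = -1*(-12) = 12)
((G(-1, 4)/(-67) + 2/z(-7, 8)) + N)² = (((-5 + 4 - 5*(-1) + 4*(-1))/(-67) + 2/(-4)) + 12)² = (((-5 + 4 + 5 - 4)*(-1/67) + 2*(-¼)) + 12)² = ((0*(-1/67) - ½) + 12)² = ((0 - ½) + 12)² = (-½ + 12)² = (23/2)² = 529/4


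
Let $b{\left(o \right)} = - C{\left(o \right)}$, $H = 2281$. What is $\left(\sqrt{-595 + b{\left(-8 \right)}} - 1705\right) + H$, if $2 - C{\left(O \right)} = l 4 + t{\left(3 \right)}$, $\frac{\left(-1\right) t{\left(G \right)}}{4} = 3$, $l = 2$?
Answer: $576 + i \sqrt{601} \approx 576.0 + 24.515 i$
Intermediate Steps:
$t{\left(G \right)} = -12$ ($t{\left(G \right)} = \left(-4\right) 3 = -12$)
$C{\left(O \right)} = 6$ ($C{\left(O \right)} = 2 - \left(2 \cdot 4 - 12\right) = 2 - \left(8 - 12\right) = 2 - -4 = 2 + 4 = 6$)
$b{\left(o \right)} = -6$ ($b{\left(o \right)} = \left(-1\right) 6 = -6$)
$\left(\sqrt{-595 + b{\left(-8 \right)}} - 1705\right) + H = \left(\sqrt{-595 - 6} - 1705\right) + 2281 = \left(\sqrt{-601} - 1705\right) + 2281 = \left(i \sqrt{601} - 1705\right) + 2281 = \left(-1705 + i \sqrt{601}\right) + 2281 = 576 + i \sqrt{601}$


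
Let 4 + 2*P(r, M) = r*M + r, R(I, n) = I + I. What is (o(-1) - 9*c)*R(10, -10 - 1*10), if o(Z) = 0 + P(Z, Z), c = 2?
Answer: -400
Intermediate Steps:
R(I, n) = 2*I
P(r, M) = -2 + r/2 + M*r/2 (P(r, M) = -2 + (r*M + r)/2 = -2 + (M*r + r)/2 = -2 + (r + M*r)/2 = -2 + (r/2 + M*r/2) = -2 + r/2 + M*r/2)
o(Z) = -2 + Z/2 + Z²/2 (o(Z) = 0 + (-2 + Z/2 + Z*Z/2) = 0 + (-2 + Z/2 + Z²/2) = -2 + Z/2 + Z²/2)
(o(-1) - 9*c)*R(10, -10 - 1*10) = ((-2 + (½)*(-1) + (½)*(-1)²) - 9*2)*(2*10) = ((-2 - ½ + (½)*1) - 1*18)*20 = ((-2 - ½ + ½) - 18)*20 = (-2 - 18)*20 = -20*20 = -400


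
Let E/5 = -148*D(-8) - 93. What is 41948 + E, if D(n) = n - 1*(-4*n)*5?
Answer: 165803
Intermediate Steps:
D(n) = 21*n (D(n) = n - (-4*n)*5 = n - (-20)*n = n + 20*n = 21*n)
E = 123855 (E = 5*(-3108*(-8) - 93) = 5*(-148*(-168) - 93) = 5*(24864 - 93) = 5*24771 = 123855)
41948 + E = 41948 + 123855 = 165803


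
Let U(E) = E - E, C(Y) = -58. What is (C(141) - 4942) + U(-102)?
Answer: -5000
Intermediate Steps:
U(E) = 0
(C(141) - 4942) + U(-102) = (-58 - 4942) + 0 = -5000 + 0 = -5000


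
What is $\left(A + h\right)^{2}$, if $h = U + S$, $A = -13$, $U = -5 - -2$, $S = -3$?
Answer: $361$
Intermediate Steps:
$U = -3$ ($U = -5 + 2 = -3$)
$h = -6$ ($h = -3 - 3 = -6$)
$\left(A + h\right)^{2} = \left(-13 - 6\right)^{2} = \left(-19\right)^{2} = 361$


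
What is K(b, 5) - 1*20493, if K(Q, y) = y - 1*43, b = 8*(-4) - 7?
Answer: -20531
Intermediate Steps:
b = -39 (b = -32 - 7 = -39)
K(Q, y) = -43 + y (K(Q, y) = y - 43 = -43 + y)
K(b, 5) - 1*20493 = (-43 + 5) - 1*20493 = -38 - 20493 = -20531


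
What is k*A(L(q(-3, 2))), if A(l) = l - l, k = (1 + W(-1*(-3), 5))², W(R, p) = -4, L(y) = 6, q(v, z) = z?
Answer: 0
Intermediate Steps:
k = 9 (k = (1 - 4)² = (-3)² = 9)
A(l) = 0
k*A(L(q(-3, 2))) = 9*0 = 0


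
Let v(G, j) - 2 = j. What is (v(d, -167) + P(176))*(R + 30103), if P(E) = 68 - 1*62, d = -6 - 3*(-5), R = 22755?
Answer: -8404422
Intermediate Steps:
d = 9 (d = -6 + 15 = 9)
v(G, j) = 2 + j
P(E) = 6 (P(E) = 68 - 62 = 6)
(v(d, -167) + P(176))*(R + 30103) = ((2 - 167) + 6)*(22755 + 30103) = (-165 + 6)*52858 = -159*52858 = -8404422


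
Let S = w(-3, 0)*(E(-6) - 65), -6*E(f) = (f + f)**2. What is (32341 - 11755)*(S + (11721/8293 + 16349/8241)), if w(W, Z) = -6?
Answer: 252021568530320/22780871 ≈ 1.1063e+7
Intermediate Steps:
E(f) = -2*f**2/3 (E(f) = -(f + f)**2/6 = -4*f**2/6 = -2*f**2/3)
S = 534 (S = -6*(-2/3*(-6)**2 - 65) = -6*(-2/3*36 - 65) = -6*(-24 - 65) = -6*(-89) = 534)
(32341 - 11755)*(S + (11721/8293 + 16349/8241)) = (32341 - 11755)*(534 + (11721/8293 + 16349/8241)) = 20586*(534 + (11721*(1/8293) + 16349*(1/8241))) = 20586*(534 + (11721/8293 + 16349/8241)) = 20586*(534 + 232175018/68342613) = 20586*(36727130360/68342613) = 252021568530320/22780871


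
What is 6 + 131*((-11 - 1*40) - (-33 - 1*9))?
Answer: -1173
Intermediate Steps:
6 + 131*((-11 - 1*40) - (-33 - 1*9)) = 6 + 131*((-11 - 40) - (-33 - 9)) = 6 + 131*(-51 - 1*(-42)) = 6 + 131*(-51 + 42) = 6 + 131*(-9) = 6 - 1179 = -1173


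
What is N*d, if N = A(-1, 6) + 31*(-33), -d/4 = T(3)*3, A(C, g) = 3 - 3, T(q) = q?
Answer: 36828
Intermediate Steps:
A(C, g) = 0
d = -36 (d = -12*3 = -4*9 = -36)
N = -1023 (N = 0 + 31*(-33) = 0 - 1023 = -1023)
N*d = -1023*(-36) = 36828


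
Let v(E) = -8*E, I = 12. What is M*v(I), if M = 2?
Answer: -192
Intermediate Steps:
M*v(I) = 2*(-8*12) = 2*(-96) = -192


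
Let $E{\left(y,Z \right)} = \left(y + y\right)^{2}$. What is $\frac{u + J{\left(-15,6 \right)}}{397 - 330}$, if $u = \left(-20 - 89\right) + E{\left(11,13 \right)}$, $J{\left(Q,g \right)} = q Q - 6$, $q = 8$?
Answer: $\frac{249}{67} \approx 3.7164$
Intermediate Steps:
$E{\left(y,Z \right)} = 4 y^{2}$ ($E{\left(y,Z \right)} = \left(2 y\right)^{2} = 4 y^{2}$)
$J{\left(Q,g \right)} = -6 + 8 Q$ ($J{\left(Q,g \right)} = 8 Q - 6 = -6 + 8 Q$)
$u = 375$ ($u = \left(-20 - 89\right) + 4 \cdot 11^{2} = -109 + 4 \cdot 121 = -109 + 484 = 375$)
$\frac{u + J{\left(-15,6 \right)}}{397 - 330} = \frac{375 + \left(-6 + 8 \left(-15\right)\right)}{397 - 330} = \frac{375 - 126}{67} = \left(375 - 126\right) \frac{1}{67} = 249 \cdot \frac{1}{67} = \frac{249}{67}$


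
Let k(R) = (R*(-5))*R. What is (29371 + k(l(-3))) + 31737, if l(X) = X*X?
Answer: 60703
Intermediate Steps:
l(X) = X²
k(R) = -5*R² (k(R) = (-5*R)*R = -5*R²)
(29371 + k(l(-3))) + 31737 = (29371 - 5*((-3)²)²) + 31737 = (29371 - 5*9²) + 31737 = (29371 - 5*81) + 31737 = (29371 - 405) + 31737 = 28966 + 31737 = 60703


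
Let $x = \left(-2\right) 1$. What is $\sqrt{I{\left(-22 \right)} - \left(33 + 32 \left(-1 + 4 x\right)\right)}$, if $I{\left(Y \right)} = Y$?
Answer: $\sqrt{233} \approx 15.264$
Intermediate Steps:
$x = -2$
$\sqrt{I{\left(-22 \right)} - \left(33 + 32 \left(-1 + 4 x\right)\right)} = \sqrt{-22 - \left(33 + 32 \left(-1 + 4 \left(-2\right)\right)\right)} = \sqrt{-22 - \left(33 + 32 \left(-1 - 8\right)\right)} = \sqrt{-22 - -255} = \sqrt{-22 + \left(-33 + 288\right)} = \sqrt{-22 + 255} = \sqrt{233}$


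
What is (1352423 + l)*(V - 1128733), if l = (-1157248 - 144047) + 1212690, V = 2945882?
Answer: 2296545614882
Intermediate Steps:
l = -88605 (l = -1301295 + 1212690 = -88605)
(1352423 + l)*(V - 1128733) = (1352423 - 88605)*(2945882 - 1128733) = 1263818*1817149 = 2296545614882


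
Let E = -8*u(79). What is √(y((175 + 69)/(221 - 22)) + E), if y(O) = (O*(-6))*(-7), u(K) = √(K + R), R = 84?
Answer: 2*√(509838 - 79202*√163)/199 ≈ 7.1162*I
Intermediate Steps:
u(K) = √(84 + K) (u(K) = √(K + 84) = √(84 + K))
y(O) = 42*O (y(O) = -6*O*(-7) = 42*O)
E = -8*√163 (E = -8*√(84 + 79) = -8*√163 ≈ -102.14)
√(y((175 + 69)/(221 - 22)) + E) = √(42*((175 + 69)/(221 - 22)) - 8*√163) = √(42*(244/199) - 8*√163) = √(10248/199 - 8*√163)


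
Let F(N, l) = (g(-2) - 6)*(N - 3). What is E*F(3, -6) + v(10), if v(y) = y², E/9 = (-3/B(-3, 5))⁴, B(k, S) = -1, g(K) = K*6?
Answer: 100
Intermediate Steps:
g(K) = 6*K
E = 729 (E = 9*(-3/(-1))⁴ = 9*(-3*(-1))⁴ = 9*3⁴ = 9*81 = 729)
F(N, l) = 54 - 18*N (F(N, l) = (6*(-2) - 6)*(N - 3) = (-12 - 6)*(-3 + N) = -18*(-3 + N) = 54 - 18*N)
E*F(3, -6) + v(10) = 729*(54 - 18*3) + 10² = 729*(54 - 54) + 100 = 729*0 + 100 = 0 + 100 = 100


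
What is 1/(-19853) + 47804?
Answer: 949052811/19853 ≈ 47804.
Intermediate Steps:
1/(-19853) + 47804 = -1/19853 + 47804 = 949052811/19853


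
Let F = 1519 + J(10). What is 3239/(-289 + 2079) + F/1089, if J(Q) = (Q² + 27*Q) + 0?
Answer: 6908581/1949310 ≈ 3.5441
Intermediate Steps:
J(Q) = Q² + 27*Q
F = 1889 (F = 1519 + 10*(27 + 10) = 1519 + 10*37 = 1519 + 370 = 1889)
3239/(-289 + 2079) + F/1089 = 3239/(-289 + 2079) + 1889/1089 = 3239/1790 + 1889*(1/1089) = 3239*(1/1790) + 1889/1089 = 3239/1790 + 1889/1089 = 6908581/1949310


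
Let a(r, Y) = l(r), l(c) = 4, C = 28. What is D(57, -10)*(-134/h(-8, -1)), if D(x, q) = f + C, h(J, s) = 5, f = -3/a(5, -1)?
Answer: -7303/10 ≈ -730.30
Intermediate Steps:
a(r, Y) = 4
f = -3/4 ≈ -0.75000
D(x, q) = 109/4 (D(x, q) = -3/4 + 28 = 109/4)
D(57, -10)*(-134/h(-8, -1)) = 109*(-134/5)/4 = 109*(-134*1/5)/4 = (109/4)*(-134/5) = -7303/10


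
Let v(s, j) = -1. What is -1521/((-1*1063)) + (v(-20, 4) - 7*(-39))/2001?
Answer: 3332657/2127063 ≈ 1.5668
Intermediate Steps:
-1521/((-1*1063)) + (v(-20, 4) - 7*(-39))/2001 = -1521/((-1*1063)) + (-1 - 7*(-39))/2001 = -1521/(-1063) + (-1 - 1*(-273))*(1/2001) = -1521*(-1/1063) + (-1 + 273)*(1/2001) = 1521/1063 + 272*(1/2001) = 1521/1063 + 272/2001 = 3332657/2127063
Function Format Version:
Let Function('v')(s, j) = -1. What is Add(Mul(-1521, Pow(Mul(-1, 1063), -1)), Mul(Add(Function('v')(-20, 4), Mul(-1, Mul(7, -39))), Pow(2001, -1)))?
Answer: Rational(3332657, 2127063) ≈ 1.5668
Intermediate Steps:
Add(Mul(-1521, Pow(Mul(-1, 1063), -1)), Mul(Add(Function('v')(-20, 4), Mul(-1, Mul(7, -39))), Pow(2001, -1))) = Add(Mul(-1521, Pow(Mul(-1, 1063), -1)), Mul(Add(-1, Mul(-1, Mul(7, -39))), Pow(2001, -1))) = Add(Mul(-1521, Pow(-1063, -1)), Mul(Add(-1, Mul(-1, -273)), Rational(1, 2001))) = Add(Mul(-1521, Rational(-1, 1063)), Mul(Add(-1, 273), Rational(1, 2001))) = Add(Rational(1521, 1063), Mul(272, Rational(1, 2001))) = Add(Rational(1521, 1063), Rational(272, 2001)) = Rational(3332657, 2127063)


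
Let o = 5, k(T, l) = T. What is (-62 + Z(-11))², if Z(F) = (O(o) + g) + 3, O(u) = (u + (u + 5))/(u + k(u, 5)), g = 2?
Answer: 12321/4 ≈ 3080.3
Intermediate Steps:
O(u) = (5 + 2*u)/(2*u) (O(u) = (u + (u + 5))/(u + u) = (u + (5 + u))/((2*u)) = (5 + 2*u)*(1/(2*u)) = (5 + 2*u)/(2*u))
Z(F) = 13/2 (Z(F) = ((5/2 + 5)/5 + 2) + 3 = ((⅕)*(15/2) + 2) + 3 = (3/2 + 2) + 3 = 7/2 + 3 = 13/2)
(-62 + Z(-11))² = (-62 + 13/2)² = (-111/2)² = 12321/4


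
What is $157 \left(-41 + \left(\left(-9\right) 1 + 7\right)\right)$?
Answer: $-6751$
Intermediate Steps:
$157 \left(-41 + \left(\left(-9\right) 1 + 7\right)\right) = 157 \left(-41 + \left(-9 + 7\right)\right) = 157 \left(-41 - 2\right) = 157 \left(-43\right) = -6751$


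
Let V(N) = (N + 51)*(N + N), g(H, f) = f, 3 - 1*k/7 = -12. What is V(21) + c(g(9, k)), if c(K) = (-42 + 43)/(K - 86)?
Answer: 57457/19 ≈ 3024.1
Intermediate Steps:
k = 105 (k = 21 - 7*(-12) = 21 + 84 = 105)
V(N) = 2*N*(51 + N) (V(N) = (51 + N)*(2*N) = 2*N*(51 + N))
c(K) = 1/(-86 + K)
V(21) + c(g(9, k)) = 2*21*(51 + 21) + 1/(-86 + 105) = 2*21*72 + 1/19 = 3024 + 1/19 = 57457/19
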